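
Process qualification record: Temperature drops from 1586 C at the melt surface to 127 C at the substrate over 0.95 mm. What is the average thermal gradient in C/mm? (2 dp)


G = (1586-127)/0.95 = 1535.79 C/mm


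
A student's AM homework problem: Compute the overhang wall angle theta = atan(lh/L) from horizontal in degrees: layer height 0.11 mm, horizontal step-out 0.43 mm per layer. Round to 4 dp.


angle = atan(0.11/0.43) = 14.3493 degrees


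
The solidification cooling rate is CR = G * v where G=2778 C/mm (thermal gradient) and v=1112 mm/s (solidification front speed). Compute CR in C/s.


CR = 2778 * 1112 = 3089136 C/s


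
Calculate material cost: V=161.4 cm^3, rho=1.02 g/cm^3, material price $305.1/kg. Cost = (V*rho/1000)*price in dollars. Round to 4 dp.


Mass = 161.4*1.02/1000 = 0.164628 kg
Cost = 0.164628 * 305.1 = 50.228 $


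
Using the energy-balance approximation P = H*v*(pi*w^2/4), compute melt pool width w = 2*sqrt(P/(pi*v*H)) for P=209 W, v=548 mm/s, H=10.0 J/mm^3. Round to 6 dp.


w = 2*sqrt(209/(pi*548*10.0)) = 0.220363 mm


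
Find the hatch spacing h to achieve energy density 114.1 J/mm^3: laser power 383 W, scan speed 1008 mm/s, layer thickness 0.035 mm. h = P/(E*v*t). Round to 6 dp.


h = 383 / (114.1*1008*0.035) = 0.095145 mm


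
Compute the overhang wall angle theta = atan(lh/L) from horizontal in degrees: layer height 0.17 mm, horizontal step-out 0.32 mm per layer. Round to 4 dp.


angle = atan(0.17/0.32) = 27.9795 degrees


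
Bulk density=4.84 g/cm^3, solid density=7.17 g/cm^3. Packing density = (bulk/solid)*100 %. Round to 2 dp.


Packing = (4.84/7.17)*100 = 67.5 %


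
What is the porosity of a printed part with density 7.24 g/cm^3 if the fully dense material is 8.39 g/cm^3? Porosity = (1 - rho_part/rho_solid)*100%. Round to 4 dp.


Porosity = (1-7.24/8.39)*100 = 13.7068 %


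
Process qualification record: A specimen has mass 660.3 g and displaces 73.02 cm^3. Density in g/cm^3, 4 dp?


rho = 660.3 / 73.02 = 9.0427 g/cm^3


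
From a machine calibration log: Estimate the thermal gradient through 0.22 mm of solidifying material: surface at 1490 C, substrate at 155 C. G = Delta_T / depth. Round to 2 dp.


G = (1490-155)/0.22 = 6068.18 C/mm


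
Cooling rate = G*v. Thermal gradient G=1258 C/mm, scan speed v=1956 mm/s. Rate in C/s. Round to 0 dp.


CR = 1258 * 1956 = 2460648 C/s


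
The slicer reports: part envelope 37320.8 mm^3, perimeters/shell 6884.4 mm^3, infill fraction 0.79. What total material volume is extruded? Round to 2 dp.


V_infill = (37320.8 - 6884.4) * 0.79 = 24044.76
V_total = 6884.4 + 24044.76 = 30929.16 mm^3


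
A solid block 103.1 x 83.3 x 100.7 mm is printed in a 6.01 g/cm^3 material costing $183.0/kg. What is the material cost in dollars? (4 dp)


V = 103.1 * 83.3 * 100.7 = 864834.761 mm^3 = 864.834761 cm^3
Mass = 864.834761 * 6.01 / 1000 = 5.19765691 kg
Cost = 5.19765691 * 183.0 = 951.1712 $


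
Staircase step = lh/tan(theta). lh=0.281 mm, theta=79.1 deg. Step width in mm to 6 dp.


step = 0.281 / tan(79.1) = 0.054112 mm


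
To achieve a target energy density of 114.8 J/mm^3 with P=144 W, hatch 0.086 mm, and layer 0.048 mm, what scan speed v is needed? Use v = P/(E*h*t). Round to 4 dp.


v = 144 / (114.8*0.086*0.048) = 303.8652 mm/s


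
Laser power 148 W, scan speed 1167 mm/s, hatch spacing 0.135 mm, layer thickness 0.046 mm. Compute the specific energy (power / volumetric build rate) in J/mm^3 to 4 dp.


Build rate = 1167 * 0.135 * 0.046 = 7.24707 mm^3/s
SE = 148 / 7.24707 = 20.422 J/mm^3


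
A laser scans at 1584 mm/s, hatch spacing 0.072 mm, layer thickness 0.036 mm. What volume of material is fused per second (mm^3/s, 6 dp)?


Rate = 1584 * 0.072 * 0.036 = 4.105728 mm^3/s


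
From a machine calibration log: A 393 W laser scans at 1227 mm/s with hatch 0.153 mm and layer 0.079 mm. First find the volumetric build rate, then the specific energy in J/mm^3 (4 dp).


Build rate = 1227 * 0.153 * 0.079 = 14.830749 mm^3/s
SE = 393 / 14.830749 = 26.499 J/mm^3


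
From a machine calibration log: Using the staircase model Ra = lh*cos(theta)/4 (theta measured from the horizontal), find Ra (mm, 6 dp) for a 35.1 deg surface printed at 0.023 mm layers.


Ra = 0.023 * cos(35.1) / 4 = 0.004704 mm


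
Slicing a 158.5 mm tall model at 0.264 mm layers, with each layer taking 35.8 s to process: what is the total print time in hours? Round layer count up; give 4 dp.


Layers = ceil(158.5/0.264) = 601
t = 601 * 35.8 / 3600 = 5.9766 hrs


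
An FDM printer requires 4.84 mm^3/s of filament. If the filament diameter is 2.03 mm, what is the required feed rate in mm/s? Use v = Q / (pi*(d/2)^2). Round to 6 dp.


A = pi*(2.03/2)^2 = 3.236547
v = 4.84 / 3.236547 = 1.495421 mm/s


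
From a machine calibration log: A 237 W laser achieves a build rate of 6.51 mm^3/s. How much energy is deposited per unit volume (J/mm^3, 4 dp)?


SE = 237 / 6.51 = 36.4055 J/mm^3


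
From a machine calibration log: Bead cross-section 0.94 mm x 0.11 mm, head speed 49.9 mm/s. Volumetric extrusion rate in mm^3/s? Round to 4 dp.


Rate = 0.94 * 0.11 * 49.9 = 5.1597 mm^3/s


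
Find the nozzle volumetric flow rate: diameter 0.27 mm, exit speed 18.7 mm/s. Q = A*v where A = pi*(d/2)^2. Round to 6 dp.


A = pi*(0.27/2)^2 = 0.05725553 mm^2
Q = 0.05725553 * 18.7 = 1.070678 mm^3/s


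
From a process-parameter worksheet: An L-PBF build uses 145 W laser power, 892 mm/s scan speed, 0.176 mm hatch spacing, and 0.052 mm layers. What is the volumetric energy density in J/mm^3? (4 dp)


E = 145 / (892*0.176*0.052) = 17.7618 J/mm^3


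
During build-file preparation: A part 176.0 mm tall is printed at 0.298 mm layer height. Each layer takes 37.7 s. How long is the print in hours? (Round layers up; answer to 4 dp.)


Layers = ceil(176.0/0.298) = 591
t = 591 * 37.7 / 3600 = 6.1891 hrs


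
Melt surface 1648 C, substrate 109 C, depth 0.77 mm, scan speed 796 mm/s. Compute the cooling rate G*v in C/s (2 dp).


G = (1648-109)/0.77 = 1998.7012987 C/mm
CR = 1998.7012987 * 796 = 1590966.23 C/s


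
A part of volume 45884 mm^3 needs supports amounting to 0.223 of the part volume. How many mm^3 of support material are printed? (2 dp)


V_support = 45884 * 0.223 = 10232.13 mm^3


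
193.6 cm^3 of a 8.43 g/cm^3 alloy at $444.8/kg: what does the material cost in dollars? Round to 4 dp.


Mass = 193.6*8.43/1000 = 1.632048 kg
Cost = 1.632048 * 444.8 = 725.935 $


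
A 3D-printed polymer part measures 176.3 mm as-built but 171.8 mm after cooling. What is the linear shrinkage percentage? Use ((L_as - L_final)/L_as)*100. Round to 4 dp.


Shrinkage = ((176.3-171.8)/176.3)*100 = 2.5525 %


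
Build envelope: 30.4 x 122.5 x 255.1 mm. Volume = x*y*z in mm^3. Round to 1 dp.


V = 30.4 * 122.5 * 255.1 = 949992.4 mm^3


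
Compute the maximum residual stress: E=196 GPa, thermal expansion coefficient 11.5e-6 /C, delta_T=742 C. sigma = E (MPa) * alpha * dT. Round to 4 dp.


sigma = 196*1000 * 11.5e-6 * 742 = 1672.468 MPa


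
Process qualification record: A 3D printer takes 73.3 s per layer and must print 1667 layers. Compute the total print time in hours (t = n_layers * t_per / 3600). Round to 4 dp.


t = 1667 * 73.3 / 3600 = 33.942 hrs


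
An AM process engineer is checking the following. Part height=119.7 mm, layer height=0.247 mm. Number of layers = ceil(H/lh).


Layers = ceil(119.7/0.247) = 485


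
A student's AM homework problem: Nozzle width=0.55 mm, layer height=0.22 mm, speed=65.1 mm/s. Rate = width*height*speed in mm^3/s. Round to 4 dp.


Rate = 0.55 * 0.22 * 65.1 = 7.8771 mm^3/s


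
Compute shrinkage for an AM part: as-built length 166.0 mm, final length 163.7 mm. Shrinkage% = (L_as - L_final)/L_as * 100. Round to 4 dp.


Shrinkage = ((166.0-163.7)/166.0)*100 = 1.3855 %


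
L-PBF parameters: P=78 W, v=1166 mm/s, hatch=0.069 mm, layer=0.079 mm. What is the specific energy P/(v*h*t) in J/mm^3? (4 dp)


Build rate = 1166 * 0.069 * 0.079 = 6.355866 mm^3/s
SE = 78 / 6.355866 = 12.2721 J/mm^3


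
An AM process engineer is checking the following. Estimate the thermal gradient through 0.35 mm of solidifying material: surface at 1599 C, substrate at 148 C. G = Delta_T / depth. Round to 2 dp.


G = (1599-148)/0.35 = 4145.71 C/mm


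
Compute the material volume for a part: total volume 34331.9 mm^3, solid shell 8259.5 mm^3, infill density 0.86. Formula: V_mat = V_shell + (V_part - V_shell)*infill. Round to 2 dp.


V_infill = (34331.9 - 8259.5) * 0.86 = 22422.26
V_total = 8259.5 + 22422.26 = 30681.76 mm^3


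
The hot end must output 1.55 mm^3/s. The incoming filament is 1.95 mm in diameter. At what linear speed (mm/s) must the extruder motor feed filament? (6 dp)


A = pi*(1.95/2)^2 = 2.986477
v = 1.55 / 2.986477 = 0.519006 mm/s


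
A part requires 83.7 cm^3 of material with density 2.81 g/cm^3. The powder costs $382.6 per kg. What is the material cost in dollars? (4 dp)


Mass = 83.7*2.81/1000 = 0.235197 kg
Cost = 0.235197 * 382.6 = 89.9864 $


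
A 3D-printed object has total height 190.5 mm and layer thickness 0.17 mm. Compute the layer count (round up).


Layers = ceil(190.5/0.17) = 1121


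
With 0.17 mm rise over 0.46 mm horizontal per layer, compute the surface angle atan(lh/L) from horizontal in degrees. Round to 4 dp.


angle = atan(0.17/0.46) = 20.2826 degrees


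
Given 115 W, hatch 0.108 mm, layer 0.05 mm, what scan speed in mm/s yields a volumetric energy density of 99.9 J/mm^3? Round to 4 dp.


v = 115 / (99.9*0.108*0.05) = 213.1761 mm/s


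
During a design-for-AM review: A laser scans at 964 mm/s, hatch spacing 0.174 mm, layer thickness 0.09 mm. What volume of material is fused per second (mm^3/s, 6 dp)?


Rate = 964 * 0.174 * 0.09 = 15.09624 mm^3/s


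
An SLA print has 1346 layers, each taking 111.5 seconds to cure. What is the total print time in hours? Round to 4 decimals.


t = 1346 * 111.5 / 3600 = 41.6886 hrs


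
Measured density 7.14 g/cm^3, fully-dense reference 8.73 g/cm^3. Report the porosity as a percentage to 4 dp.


Porosity = (1-7.14/8.73)*100 = 18.2131 %


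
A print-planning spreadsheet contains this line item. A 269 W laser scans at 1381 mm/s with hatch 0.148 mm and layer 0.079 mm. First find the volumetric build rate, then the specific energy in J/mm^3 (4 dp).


Build rate = 1381 * 0.148 * 0.079 = 16.146652 mm^3/s
SE = 269 / 16.146652 = 16.6598 J/mm^3


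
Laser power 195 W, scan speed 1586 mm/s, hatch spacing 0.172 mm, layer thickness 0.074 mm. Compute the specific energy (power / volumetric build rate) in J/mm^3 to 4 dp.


Build rate = 1586 * 0.172 * 0.074 = 20.186608 mm^3/s
SE = 195 / 20.186608 = 9.6599 J/mm^3


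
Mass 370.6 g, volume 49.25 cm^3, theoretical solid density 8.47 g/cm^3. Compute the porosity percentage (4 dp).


rho_part = 370.6 / 49.25 = 7.5248731 g/cm^3
Porosity = (1 - 7.5248731/8.47)*100 = 11.1585 %


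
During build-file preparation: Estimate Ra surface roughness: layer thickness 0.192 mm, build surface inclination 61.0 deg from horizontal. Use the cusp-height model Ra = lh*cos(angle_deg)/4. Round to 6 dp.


Ra = 0.192 * cos(61.0) / 4 = 0.023271 mm


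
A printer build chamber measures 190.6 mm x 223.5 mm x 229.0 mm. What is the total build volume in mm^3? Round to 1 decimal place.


V = 190.6 * 223.5 * 229.0 = 9755193.9 mm^3


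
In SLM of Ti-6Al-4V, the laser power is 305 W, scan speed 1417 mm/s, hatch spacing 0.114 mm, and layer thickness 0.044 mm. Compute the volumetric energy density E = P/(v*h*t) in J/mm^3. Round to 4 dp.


E = 305 / (1417*0.114*0.044) = 42.9114 J/mm^3


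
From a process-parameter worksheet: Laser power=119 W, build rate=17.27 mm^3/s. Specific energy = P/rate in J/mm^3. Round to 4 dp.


SE = 119 / 17.27 = 6.8906 J/mm^3


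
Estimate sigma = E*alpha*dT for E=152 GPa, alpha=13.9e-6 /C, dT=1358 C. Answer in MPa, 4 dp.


sigma = 152*1000 * 13.9e-6 * 1358 = 2869.1824 MPa


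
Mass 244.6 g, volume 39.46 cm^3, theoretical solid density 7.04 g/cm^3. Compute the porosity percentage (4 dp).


rho_part = 244.6 / 39.46 = 6.19868221 g/cm^3
Porosity = (1 - 6.19868221/7.04)*100 = 11.9505 %


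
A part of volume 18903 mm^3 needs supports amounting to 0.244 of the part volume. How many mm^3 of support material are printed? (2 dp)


V_support = 18903 * 0.244 = 4612.33 mm^3


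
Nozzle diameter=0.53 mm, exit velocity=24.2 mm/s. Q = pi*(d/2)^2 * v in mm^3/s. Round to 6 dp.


A = pi*(0.53/2)^2 = 0.22061834 mm^2
Q = 0.22061834 * 24.2 = 5.338964 mm^3/s


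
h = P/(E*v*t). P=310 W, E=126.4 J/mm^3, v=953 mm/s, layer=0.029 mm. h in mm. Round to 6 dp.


h = 310 / (126.4*953*0.029) = 0.088741 mm


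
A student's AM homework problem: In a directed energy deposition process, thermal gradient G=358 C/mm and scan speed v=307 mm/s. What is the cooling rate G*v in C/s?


CR = 358 * 307 = 109906 C/s


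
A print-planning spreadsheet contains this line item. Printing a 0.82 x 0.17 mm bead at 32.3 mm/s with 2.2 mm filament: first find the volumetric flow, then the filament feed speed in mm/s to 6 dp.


Q = 0.82 * 0.17 * 32.3 = 4.50262 mm^3/s
A_fil = pi*(2.2/2)^2 = 3.80132711 mm^2
v_feed = 4.50262 / 3.80132711 = 1.184486 mm/s


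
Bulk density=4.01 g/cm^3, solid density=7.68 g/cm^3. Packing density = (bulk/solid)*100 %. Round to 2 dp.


Packing = (4.01/7.68)*100 = 52.21 %


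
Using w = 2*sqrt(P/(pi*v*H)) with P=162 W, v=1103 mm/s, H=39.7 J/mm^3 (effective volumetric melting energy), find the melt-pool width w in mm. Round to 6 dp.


w = 2*sqrt(162/(pi*1103*39.7)) = 0.068632 mm


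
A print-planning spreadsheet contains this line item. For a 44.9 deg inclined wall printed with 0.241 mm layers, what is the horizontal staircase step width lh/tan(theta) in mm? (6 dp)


step = 0.241 / tan(44.9) = 0.241843 mm


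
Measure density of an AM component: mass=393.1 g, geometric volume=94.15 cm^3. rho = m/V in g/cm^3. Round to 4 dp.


rho = 393.1 / 94.15 = 4.1753 g/cm^3


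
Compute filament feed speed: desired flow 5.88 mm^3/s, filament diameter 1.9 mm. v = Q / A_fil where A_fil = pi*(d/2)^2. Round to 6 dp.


A = pi*(1.9/2)^2 = 2.835287
v = 5.88 / 2.835287 = 2.073864 mm/s


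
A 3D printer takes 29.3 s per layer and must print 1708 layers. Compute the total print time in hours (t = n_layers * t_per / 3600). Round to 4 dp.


t = 1708 * 29.3 / 3600 = 13.9012 hrs


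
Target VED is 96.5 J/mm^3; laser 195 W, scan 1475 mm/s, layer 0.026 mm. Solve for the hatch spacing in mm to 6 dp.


h = 195 / (96.5*1475*0.026) = 0.052692 mm


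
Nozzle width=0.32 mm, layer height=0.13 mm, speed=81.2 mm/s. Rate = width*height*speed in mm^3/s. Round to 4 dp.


Rate = 0.32 * 0.13 * 81.2 = 3.3779 mm^3/s


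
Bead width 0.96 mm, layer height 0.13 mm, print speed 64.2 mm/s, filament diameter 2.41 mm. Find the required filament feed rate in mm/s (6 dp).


Q = 0.96 * 0.13 * 64.2 = 8.01216 mm^3/s
A_fil = pi*(2.41/2)^2 = 4.56167107 mm^2
v_feed = 8.01216 / 4.56167107 = 1.756409 mm/s


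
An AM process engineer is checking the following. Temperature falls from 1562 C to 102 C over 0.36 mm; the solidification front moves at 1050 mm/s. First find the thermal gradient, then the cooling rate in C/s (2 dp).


G = (1562-102)/0.36 = 4055.55555556 C/mm
CR = 4055.55555556 * 1050 = 4258333.33 C/s


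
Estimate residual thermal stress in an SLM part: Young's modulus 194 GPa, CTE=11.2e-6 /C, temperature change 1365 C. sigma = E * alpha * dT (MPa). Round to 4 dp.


sigma = 194*1000 * 11.2e-6 * 1365 = 2965.872 MPa


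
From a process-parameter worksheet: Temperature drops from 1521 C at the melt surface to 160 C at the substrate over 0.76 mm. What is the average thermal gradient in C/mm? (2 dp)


G = (1521-160)/0.76 = 1790.79 C/mm


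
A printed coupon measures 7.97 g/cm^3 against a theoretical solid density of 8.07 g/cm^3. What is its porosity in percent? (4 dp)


Porosity = (1-7.97/8.07)*100 = 1.2392 %


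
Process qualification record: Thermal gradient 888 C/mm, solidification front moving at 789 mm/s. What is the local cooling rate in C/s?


CR = 888 * 789 = 700632 C/s


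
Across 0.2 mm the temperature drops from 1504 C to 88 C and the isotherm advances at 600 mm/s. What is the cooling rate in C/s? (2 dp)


G = (1504-88)/0.2 = 7080.0 C/mm
CR = 7080.0 * 600 = 4248000.0 C/s


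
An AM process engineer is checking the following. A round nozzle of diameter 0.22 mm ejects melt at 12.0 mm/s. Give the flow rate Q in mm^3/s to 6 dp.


A = pi*(0.22/2)^2 = 0.03801327 mm^2
Q = 0.03801327 * 12.0 = 0.456159 mm^3/s


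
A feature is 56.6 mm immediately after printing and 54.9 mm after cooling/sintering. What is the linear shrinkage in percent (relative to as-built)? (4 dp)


Shrinkage = ((56.6-54.9)/56.6)*100 = 3.0035 %


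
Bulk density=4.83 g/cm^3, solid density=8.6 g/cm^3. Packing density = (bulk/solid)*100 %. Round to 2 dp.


Packing = (4.83/8.6)*100 = 56.16 %


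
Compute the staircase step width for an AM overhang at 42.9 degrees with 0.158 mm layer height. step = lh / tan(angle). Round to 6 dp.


step = 0.158 / tan(42.9) = 0.170028 mm


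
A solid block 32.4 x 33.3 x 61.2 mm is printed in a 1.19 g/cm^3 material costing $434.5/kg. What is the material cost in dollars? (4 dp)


V = 32.4 * 33.3 * 61.2 = 66029.904 mm^3 = 66.029904 cm^3
Mass = 66.029904 * 1.19 / 1000 = 0.07857559 kg
Cost = 0.07857559 * 434.5 = 34.1411 $


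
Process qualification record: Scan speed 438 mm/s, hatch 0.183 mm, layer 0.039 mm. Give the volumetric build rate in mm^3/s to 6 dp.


Rate = 438 * 0.183 * 0.039 = 3.126006 mm^3/s


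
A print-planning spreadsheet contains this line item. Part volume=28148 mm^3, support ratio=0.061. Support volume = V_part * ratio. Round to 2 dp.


V_support = 28148 * 0.061 = 1717.03 mm^3


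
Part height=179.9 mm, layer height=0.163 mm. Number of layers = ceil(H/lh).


Layers = ceil(179.9/0.163) = 1104


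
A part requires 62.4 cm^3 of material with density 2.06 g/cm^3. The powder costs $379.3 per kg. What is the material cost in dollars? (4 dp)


Mass = 62.4*2.06/1000 = 0.128544 kg
Cost = 0.128544 * 379.3 = 48.7567 $


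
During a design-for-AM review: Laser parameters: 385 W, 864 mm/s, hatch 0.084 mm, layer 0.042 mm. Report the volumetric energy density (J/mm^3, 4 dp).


E = 385 / (864*0.084*0.042) = 126.3044 J/mm^3


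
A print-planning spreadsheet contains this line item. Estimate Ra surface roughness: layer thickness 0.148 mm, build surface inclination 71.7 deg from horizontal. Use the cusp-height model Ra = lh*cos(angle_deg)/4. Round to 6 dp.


Ra = 0.148 * cos(71.7) / 4 = 0.011618 mm


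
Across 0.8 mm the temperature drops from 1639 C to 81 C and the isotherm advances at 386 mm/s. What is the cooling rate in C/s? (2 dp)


G = (1639-81)/0.8 = 1947.5 C/mm
CR = 1947.5 * 386 = 751735.0 C/s


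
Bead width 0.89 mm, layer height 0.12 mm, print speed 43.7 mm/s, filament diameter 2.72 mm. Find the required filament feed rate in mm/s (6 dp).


Q = 0.89 * 0.12 * 43.7 = 4.66716 mm^3/s
A_fil = pi*(2.72/2)^2 = 5.81068977 mm^2
v_feed = 4.66716 / 5.81068977 = 0.803202 mm/s


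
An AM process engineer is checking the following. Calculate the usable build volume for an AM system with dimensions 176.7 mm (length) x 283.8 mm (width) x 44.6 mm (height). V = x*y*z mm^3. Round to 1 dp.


V = 176.7 * 283.8 * 44.6 = 2236576.7 mm^3


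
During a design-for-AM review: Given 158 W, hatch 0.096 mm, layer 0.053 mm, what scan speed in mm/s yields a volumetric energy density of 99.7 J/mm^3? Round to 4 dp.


v = 158 / (99.7*0.096*0.053) = 311.469 mm/s


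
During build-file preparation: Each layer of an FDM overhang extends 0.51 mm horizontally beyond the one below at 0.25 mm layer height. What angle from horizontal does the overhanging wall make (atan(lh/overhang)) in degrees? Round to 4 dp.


angle = atan(0.25/0.51) = 26.1139 degrees


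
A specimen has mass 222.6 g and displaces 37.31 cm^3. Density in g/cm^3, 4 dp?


rho = 222.6 / 37.31 = 5.9662 g/cm^3


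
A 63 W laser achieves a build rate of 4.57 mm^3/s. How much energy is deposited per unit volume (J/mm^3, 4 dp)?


SE = 63 / 4.57 = 13.7856 J/mm^3


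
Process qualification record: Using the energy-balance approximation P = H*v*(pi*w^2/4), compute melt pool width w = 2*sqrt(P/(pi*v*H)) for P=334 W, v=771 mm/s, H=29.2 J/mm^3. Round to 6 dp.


w = 2*sqrt(334/(pi*771*29.2)) = 0.137439 mm


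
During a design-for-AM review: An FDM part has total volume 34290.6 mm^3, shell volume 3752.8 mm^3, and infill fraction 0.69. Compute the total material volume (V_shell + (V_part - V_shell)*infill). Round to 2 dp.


V_infill = (34290.6 - 3752.8) * 0.69 = 21071.08
V_total = 3752.8 + 21071.08 = 24823.88 mm^3


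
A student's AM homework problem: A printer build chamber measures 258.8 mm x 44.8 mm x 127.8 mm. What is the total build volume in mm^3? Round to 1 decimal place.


V = 258.8 * 44.8 * 127.8 = 1481743.9 mm^3


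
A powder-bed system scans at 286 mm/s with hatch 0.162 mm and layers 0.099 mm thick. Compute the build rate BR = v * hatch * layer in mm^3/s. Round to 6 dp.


Rate = 286 * 0.162 * 0.099 = 4.586868 mm^3/s


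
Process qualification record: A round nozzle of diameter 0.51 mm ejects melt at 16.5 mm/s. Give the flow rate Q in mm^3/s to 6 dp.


A = pi*(0.51/2)^2 = 0.20428206 mm^2
Q = 0.20428206 * 16.5 = 3.370654 mm^3/s


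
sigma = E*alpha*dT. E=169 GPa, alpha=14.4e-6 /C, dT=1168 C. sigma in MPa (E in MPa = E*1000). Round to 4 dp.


sigma = 169*1000 * 14.4e-6 * 1168 = 2842.4448 MPa


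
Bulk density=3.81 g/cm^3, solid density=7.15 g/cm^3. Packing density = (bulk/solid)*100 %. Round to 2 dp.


Packing = (3.81/7.15)*100 = 53.29 %


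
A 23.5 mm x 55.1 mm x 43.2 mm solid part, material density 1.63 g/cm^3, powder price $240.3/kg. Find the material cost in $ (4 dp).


V = 23.5 * 55.1 * 43.2 = 55937.52 mm^3 = 55.93752 cm^3
Mass = 55.93752 * 1.63 / 1000 = 0.09117816 kg
Cost = 0.09117816 * 240.3 = 21.9101 $


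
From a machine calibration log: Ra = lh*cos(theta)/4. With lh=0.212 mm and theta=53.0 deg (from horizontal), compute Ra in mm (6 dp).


Ra = 0.212 * cos(53.0) / 4 = 0.031896 mm


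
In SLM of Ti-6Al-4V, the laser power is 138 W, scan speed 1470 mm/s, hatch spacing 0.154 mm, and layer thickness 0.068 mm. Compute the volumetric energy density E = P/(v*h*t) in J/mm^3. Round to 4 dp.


E = 138 / (1470*0.154*0.068) = 8.9646 J/mm^3


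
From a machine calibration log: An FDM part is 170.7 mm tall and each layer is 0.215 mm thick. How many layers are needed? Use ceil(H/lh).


Layers = ceil(170.7/0.215) = 794


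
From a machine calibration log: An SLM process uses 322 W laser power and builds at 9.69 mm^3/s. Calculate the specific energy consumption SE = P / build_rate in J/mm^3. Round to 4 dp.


SE = 322 / 9.69 = 33.2301 J/mm^3


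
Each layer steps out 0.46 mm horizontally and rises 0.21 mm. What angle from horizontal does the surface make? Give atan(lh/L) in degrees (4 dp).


angle = atan(0.21/0.46) = 24.5377 degrees


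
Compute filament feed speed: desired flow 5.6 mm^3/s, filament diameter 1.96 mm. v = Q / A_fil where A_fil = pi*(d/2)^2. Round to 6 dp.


A = pi*(1.96/2)^2 = 3.017186
v = 5.6 / 3.017186 = 1.856034 mm/s


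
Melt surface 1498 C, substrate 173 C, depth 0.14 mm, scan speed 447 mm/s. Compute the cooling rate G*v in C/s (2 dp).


G = (1498-173)/0.14 = 9464.28571429 C/mm
CR = 9464.28571429 * 447 = 4230535.71 C/s


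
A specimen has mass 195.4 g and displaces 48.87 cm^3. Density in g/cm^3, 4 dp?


rho = 195.4 / 48.87 = 3.9984 g/cm^3


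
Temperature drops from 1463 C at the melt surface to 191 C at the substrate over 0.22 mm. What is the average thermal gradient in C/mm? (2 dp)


G = (1463-191)/0.22 = 5781.82 C/mm


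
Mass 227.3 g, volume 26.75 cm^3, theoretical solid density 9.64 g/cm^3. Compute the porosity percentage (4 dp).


rho_part = 227.3 / 26.75 = 8.49719626 g/cm^3
Porosity = (1 - 8.49719626/9.64)*100 = 11.8548 %


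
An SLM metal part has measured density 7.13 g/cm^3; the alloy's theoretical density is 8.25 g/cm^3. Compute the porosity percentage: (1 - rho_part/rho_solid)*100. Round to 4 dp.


Porosity = (1-7.13/8.25)*100 = 13.5758 %


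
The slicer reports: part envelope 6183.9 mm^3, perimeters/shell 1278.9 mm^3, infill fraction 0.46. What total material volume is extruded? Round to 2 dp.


V_infill = (6183.9 - 1278.9) * 0.46 = 2256.3
V_total = 1278.9 + 2256.3 = 3535.2 mm^3


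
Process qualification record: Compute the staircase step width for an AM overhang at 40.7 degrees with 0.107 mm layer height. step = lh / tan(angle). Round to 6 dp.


step = 0.107 / tan(40.7) = 0.124399 mm


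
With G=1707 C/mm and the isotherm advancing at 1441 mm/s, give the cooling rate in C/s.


CR = 1707 * 1441 = 2459787 C/s


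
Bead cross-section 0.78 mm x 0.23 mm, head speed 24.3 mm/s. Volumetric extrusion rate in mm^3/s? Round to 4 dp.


Rate = 0.78 * 0.23 * 24.3 = 4.3594 mm^3/s


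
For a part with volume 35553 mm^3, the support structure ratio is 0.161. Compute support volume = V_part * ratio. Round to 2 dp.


V_support = 35553 * 0.161 = 5724.03 mm^3


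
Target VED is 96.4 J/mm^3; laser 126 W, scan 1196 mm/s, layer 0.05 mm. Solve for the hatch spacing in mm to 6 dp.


h = 126 / (96.4*1196*0.05) = 0.021857 mm


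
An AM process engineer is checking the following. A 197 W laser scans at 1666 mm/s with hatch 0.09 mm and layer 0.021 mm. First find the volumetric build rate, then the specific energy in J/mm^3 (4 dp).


Build rate = 1666 * 0.09 * 0.021 = 3.14874 mm^3/s
SE = 197 / 3.14874 = 62.5647 J/mm^3


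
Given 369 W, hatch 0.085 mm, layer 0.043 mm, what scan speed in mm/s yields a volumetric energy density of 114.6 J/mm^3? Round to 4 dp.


v = 369 / (114.6*0.085*0.043) = 880.9563 mm/s


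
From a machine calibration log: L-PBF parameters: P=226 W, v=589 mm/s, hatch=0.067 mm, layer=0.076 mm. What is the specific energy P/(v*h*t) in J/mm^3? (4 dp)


Build rate = 589 * 0.067 * 0.076 = 2.999188 mm^3/s
SE = 226 / 2.999188 = 75.3537 J/mm^3


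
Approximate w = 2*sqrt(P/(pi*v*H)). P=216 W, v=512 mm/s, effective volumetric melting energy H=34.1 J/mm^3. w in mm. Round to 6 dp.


w = 2*sqrt(216/(pi*512*34.1)) = 0.125508 mm


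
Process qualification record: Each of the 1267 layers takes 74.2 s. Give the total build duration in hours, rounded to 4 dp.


t = 1267 * 74.2 / 3600 = 26.1143 hrs


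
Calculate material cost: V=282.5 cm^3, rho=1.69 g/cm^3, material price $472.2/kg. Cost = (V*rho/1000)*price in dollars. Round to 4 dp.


Mass = 282.5*1.69/1000 = 0.477425 kg
Cost = 0.477425 * 472.2 = 225.4401 $


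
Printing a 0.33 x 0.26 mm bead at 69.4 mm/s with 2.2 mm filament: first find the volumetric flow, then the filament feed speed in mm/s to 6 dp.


Q = 0.33 * 0.26 * 69.4 = 5.95452 mm^3/s
A_fil = pi*(2.2/2)^2 = 3.80132711 mm^2
v_feed = 5.95452 / 3.80132711 = 1.566432 mm/s


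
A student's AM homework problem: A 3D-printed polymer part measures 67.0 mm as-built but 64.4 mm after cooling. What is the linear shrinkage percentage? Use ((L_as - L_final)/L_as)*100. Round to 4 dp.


Shrinkage = ((67.0-64.4)/67.0)*100 = 3.8806 %


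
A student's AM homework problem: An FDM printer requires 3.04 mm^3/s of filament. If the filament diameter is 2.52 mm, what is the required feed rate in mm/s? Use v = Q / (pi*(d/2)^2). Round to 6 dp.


A = pi*(2.52/2)^2 = 4.987592
v = 3.04 / 4.987592 = 0.609513 mm/s


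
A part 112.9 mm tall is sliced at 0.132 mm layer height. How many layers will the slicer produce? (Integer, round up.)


Layers = ceil(112.9/0.132) = 856


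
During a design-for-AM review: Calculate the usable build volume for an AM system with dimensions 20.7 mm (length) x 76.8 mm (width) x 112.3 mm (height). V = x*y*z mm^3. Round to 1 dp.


V = 20.7 * 76.8 * 112.3 = 178530.0 mm^3


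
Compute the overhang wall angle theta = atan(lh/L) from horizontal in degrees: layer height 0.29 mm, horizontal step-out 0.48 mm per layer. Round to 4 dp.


angle = atan(0.29/0.48) = 31.139 degrees


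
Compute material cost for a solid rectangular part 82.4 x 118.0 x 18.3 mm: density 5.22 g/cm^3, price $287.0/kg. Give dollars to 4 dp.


V = 82.4 * 118.0 * 18.3 = 177934.56 mm^3 = 177.93456 cm^3
Mass = 177.93456 * 5.22 / 1000 = 0.9288184 kg
Cost = 0.9288184 * 287.0 = 266.5709 $


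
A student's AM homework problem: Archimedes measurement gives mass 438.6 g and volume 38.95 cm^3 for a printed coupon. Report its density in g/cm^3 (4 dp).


rho = 438.6 / 38.95 = 11.2606 g/cm^3


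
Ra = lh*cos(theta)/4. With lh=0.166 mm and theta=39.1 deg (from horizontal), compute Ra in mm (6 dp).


Ra = 0.166 * cos(39.1) / 4 = 0.032206 mm


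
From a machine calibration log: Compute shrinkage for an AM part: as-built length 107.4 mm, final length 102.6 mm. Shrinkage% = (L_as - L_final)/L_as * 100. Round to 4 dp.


Shrinkage = ((107.4-102.6)/107.4)*100 = 4.4693 %


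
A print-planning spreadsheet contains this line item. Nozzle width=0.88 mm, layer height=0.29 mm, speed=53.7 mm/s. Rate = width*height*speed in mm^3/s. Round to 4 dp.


Rate = 0.88 * 0.29 * 53.7 = 13.7042 mm^3/s


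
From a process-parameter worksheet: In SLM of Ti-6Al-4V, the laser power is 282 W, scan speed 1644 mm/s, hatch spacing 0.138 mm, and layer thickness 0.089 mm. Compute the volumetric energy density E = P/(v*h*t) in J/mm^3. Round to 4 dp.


E = 282 / (1644*0.138*0.089) = 13.9662 J/mm^3


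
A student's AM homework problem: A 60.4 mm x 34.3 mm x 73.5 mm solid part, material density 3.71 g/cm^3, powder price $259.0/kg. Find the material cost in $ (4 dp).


V = 60.4 * 34.3 * 73.5 = 152271.42 mm^3 = 152.27142 cm^3
Mass = 152.27142 * 3.71 / 1000 = 0.56492697 kg
Cost = 0.56492697 * 259.0 = 146.3161 $


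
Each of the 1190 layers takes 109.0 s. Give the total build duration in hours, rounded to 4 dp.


t = 1190 * 109.0 / 3600 = 36.0306 hrs


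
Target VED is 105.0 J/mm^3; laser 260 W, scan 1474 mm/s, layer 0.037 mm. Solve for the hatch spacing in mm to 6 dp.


h = 260 / (105.0*1474*0.037) = 0.045403 mm


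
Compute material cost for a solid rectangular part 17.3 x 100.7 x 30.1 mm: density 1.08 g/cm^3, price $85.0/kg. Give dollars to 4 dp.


V = 17.3 * 100.7 * 30.1 = 52437.511 mm^3 = 52.437511 cm^3
Mass = 52.437511 * 1.08 / 1000 = 0.05663251 kg
Cost = 0.05663251 * 85.0 = 4.8138 $


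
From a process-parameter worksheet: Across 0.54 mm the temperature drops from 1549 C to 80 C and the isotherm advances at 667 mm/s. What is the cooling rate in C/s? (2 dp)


G = (1549-80)/0.54 = 2720.37037037 C/mm
CR = 2720.37037037 * 667 = 1814487.04 C/s


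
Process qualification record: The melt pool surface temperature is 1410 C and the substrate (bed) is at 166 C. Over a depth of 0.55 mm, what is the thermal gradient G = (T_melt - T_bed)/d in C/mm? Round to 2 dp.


G = (1410-166)/0.55 = 2261.82 C/mm


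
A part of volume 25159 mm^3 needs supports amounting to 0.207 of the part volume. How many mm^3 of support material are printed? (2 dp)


V_support = 25159 * 0.207 = 5207.91 mm^3


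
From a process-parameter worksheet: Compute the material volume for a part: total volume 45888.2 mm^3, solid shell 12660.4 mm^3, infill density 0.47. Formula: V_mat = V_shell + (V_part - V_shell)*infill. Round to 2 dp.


V_infill = (45888.2 - 12660.4) * 0.47 = 15617.07
V_total = 12660.4 + 15617.07 = 28277.47 mm^3


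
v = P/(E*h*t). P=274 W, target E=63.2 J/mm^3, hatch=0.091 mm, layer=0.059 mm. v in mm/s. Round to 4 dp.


v = 274 / (63.2*0.091*0.059) = 807.4954 mm/s


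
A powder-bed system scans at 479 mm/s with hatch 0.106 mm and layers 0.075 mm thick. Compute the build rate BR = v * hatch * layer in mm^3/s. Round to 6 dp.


Rate = 479 * 0.106 * 0.075 = 3.80805 mm^3/s


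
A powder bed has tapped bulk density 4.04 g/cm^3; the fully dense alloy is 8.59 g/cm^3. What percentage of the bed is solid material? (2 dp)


Packing = (4.04/8.59)*100 = 47.03 %


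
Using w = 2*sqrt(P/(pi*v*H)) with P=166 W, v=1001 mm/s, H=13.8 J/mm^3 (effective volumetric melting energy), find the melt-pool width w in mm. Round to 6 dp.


w = 2*sqrt(166/(pi*1001*13.8)) = 0.123695 mm


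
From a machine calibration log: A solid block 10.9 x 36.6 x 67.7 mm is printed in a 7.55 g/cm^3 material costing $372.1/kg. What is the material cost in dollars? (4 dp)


V = 10.9 * 36.6 * 67.7 = 27008.238 mm^3 = 27.008238 cm^3
Mass = 27.008238 * 7.55 / 1000 = 0.2039122 kg
Cost = 0.2039122 * 372.1 = 75.8757 $


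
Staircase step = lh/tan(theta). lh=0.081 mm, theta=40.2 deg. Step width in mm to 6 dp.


step = 0.081 / tan(40.2) = 0.095851 mm


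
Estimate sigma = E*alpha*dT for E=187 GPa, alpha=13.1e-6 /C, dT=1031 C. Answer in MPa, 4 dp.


sigma = 187*1000 * 13.1e-6 * 1031 = 2525.6407 MPa


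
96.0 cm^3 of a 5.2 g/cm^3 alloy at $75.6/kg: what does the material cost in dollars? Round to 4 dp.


Mass = 96.0*5.2/1000 = 0.4992 kg
Cost = 0.4992 * 75.6 = 37.7395 $


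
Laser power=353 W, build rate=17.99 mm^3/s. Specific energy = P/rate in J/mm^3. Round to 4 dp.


SE = 353 / 17.99 = 19.622 J/mm^3


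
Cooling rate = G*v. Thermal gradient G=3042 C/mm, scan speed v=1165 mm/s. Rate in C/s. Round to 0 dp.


CR = 3042 * 1165 = 3543930 C/s


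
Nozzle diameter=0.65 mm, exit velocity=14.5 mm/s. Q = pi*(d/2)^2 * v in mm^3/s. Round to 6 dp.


A = pi*(0.65/2)^2 = 0.33183072 mm^2
Q = 0.33183072 * 14.5 = 4.811545 mm^3/s


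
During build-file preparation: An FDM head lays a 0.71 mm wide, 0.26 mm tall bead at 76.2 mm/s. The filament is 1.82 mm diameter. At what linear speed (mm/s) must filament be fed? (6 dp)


Q = 0.71 * 0.26 * 76.2 = 14.06652 mm^3/s
A_fil = pi*(1.82/2)^2 = 2.60155288 mm^2
v_feed = 14.06652 / 2.60155288 = 5.406971 mm/s


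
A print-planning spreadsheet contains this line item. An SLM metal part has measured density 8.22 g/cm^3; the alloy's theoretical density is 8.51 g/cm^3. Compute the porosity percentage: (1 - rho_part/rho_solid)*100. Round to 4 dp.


Porosity = (1-8.22/8.51)*100 = 3.4078 %


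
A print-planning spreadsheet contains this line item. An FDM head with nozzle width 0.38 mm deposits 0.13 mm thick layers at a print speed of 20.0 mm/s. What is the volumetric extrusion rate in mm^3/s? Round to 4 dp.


Rate = 0.38 * 0.13 * 20.0 = 0.988 mm^3/s


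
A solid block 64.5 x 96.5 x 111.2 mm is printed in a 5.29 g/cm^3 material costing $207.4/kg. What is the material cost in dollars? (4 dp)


V = 64.5 * 96.5 * 111.2 = 692136.6 mm^3 = 692.1366 cm^3
Mass = 692.1366 * 5.29 / 1000 = 3.66140261 kg
Cost = 3.66140261 * 207.4 = 759.3749 $


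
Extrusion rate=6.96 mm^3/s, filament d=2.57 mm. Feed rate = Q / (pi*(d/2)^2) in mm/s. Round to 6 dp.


A = pi*(2.57/2)^2 = 5.187476
v = 6.96 / 5.187476 = 1.341693 mm/s


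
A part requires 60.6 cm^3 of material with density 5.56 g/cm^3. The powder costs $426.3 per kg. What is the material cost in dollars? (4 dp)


Mass = 60.6*5.56/1000 = 0.336936 kg
Cost = 0.336936 * 426.3 = 143.6358 $


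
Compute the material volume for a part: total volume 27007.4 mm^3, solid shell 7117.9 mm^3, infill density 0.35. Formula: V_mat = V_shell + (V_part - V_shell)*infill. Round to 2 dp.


V_infill = (27007.4 - 7117.9) * 0.35 = 6961.33
V_total = 7117.9 + 6961.33 = 14079.23 mm^3


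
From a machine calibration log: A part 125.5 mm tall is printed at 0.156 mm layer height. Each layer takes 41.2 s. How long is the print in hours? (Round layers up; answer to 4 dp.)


Layers = ceil(125.5/0.156) = 805
t = 805 * 41.2 / 3600 = 9.2128 hrs


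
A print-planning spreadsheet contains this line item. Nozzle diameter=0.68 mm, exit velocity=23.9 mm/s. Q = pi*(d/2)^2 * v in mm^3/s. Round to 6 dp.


A = pi*(0.68/2)^2 = 0.36316811 mm^2
Q = 0.36316811 * 23.9 = 8.679718 mm^3/s


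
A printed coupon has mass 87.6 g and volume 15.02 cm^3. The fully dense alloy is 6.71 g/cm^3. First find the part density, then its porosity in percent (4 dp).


rho_part = 87.6 / 15.02 = 5.8322237 g/cm^3
Porosity = (1 - 5.8322237/6.71)*100 = 13.0816 %


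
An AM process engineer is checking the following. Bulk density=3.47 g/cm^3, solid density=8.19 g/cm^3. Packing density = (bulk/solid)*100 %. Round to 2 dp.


Packing = (3.47/8.19)*100 = 42.37 %


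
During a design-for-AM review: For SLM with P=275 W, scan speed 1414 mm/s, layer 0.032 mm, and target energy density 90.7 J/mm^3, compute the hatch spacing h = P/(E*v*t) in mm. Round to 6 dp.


h = 275 / (90.7*1414*0.032) = 0.067008 mm


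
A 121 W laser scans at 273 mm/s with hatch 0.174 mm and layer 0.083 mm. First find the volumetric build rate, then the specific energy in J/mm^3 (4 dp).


Build rate = 273 * 0.174 * 0.083 = 3.942666 mm^3/s
SE = 121 / 3.942666 = 30.6899 J/mm^3


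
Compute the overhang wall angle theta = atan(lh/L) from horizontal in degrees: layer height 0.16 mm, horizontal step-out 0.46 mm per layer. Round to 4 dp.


angle = atan(0.16/0.46) = 19.179 degrees


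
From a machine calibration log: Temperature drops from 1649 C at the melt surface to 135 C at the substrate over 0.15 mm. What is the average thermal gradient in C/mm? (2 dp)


G = (1649-135)/0.15 = 10093.33 C/mm


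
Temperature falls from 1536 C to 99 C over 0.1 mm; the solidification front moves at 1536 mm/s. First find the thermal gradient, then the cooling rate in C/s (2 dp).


G = (1536-99)/0.1 = 14370.0 C/mm
CR = 14370.0 * 1536 = 22072320.0 C/s


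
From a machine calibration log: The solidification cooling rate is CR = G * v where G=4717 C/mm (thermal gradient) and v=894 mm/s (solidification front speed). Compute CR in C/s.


CR = 4717 * 894 = 4216998 C/s


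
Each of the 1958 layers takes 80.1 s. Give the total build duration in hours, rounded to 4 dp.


t = 1958 * 80.1 / 3600 = 43.5655 hrs


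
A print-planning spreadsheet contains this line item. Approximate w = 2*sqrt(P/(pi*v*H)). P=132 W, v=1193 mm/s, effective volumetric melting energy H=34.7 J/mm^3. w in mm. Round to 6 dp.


w = 2*sqrt(132/(pi*1193*34.7)) = 0.063717 mm


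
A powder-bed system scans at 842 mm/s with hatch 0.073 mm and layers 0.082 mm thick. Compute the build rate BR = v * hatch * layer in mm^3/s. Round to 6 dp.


Rate = 842 * 0.073 * 0.082 = 5.040212 mm^3/s


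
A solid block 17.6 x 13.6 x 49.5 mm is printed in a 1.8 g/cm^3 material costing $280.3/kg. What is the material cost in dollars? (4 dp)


V = 17.6 * 13.6 * 49.5 = 11848.32 mm^3 = 11.84832 cm^3
Mass = 11.84832 * 1.8 / 1000 = 0.02132698 kg
Cost = 0.02132698 * 280.3 = 5.978 $


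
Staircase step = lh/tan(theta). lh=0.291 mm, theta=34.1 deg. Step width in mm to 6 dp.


step = 0.291 / tan(34.1) = 0.429805 mm


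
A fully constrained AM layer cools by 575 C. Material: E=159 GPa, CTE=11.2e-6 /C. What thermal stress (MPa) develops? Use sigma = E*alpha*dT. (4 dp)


sigma = 159*1000 * 11.2e-6 * 575 = 1023.96 MPa


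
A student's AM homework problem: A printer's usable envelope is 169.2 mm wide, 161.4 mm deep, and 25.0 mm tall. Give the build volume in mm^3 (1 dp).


V = 169.2 * 161.4 * 25.0 = 682722.0 mm^3


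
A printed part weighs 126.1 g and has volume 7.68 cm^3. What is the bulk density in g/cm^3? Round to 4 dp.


rho = 126.1 / 7.68 = 16.4193 g/cm^3


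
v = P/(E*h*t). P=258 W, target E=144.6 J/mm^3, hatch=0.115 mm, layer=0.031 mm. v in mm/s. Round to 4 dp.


v = 258 / (144.6*0.115*0.031) = 500.4859 mm/s
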